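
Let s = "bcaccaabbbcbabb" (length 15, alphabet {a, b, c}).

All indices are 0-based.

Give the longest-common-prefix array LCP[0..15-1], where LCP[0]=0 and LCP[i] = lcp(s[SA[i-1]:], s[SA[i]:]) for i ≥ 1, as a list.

[0, 1, 3, 1, 0, 1, 1, 2, 2, 1, 2, 0, 2, 1, 1]

rank→(start, suffix):
  0 → (5, 'aabbbcbabb')
  1 → (12, 'abb')
  2 → (6, 'abbbcbabb')
  3 → (2, 'accaabbbcbabb')
  4 → (14, 'b')
  5 → (11, 'babb')
  6 → (13, 'bb')
  7 → (7, 'bbbcbabb')
  8 → (8, 'bbcbabb')
  9 → (0, 'bcaccaabbbcbabb')
  10 → (9, 'bcbabb')
  11 → (4, 'caabbbcbabb')
  12 → (1, 'caccaabbbcbabb')
  13 → (10, 'cbabb')
  14 → (3, 'ccaabbbcbabb')

SA = [5, 12, 6, 2, 14, 11, 13, 7, 8, 0, 9, 4, 1, 10, 3]
[i] adj suffixes → lcp
  [1] 5/12 → 1 ('a')
  [2] 12/6 → 3 ('abb')
  [3] 6/2 → 1 ('a')
  [4] 2/14 → 0 ('')
  [5] 14/11 → 1 ('b')
  [6] 11/13 → 1 ('b')
  [7] 13/7 → 2 ('bb')
  [8] 7/8 → 2 ('bb')
  [9] 8/0 → 1 ('b')
  [10] 0/9 → 2 ('bc')
  [11] 9/4 → 0 ('')
  [12] 4/1 → 2 ('ca')
  [13] 1/10 → 1 ('c')
  [14] 10/3 → 1 ('c')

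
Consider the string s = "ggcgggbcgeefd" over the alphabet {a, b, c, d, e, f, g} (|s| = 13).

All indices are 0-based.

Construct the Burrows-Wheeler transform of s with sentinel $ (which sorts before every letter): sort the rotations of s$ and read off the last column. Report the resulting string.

dgbgfgeeggcg$c

rank  rotation        last
    0  $ggcgggbcgeefd  d
    1  bcgeefd$ggcggg  g
    2  cgeefd$ggcgggb  b
    3  cgggbcgeefd$gg  g
    4  d$ggcgggbcgeef  f
    5  eefd$ggcgggbcg  g
    6  efd$ggcgggbcge  e
    7  fd$ggcgggbcgee  e
    8  gbcgeefd$ggcgg  g
    9  gcgggbcgeefd$g  g
   10  geefd$ggcgggbc  c
   11  ggbcgeefd$ggcg  g
   12  ggcgggbcgeefd$  $
   13  gggbcgeefd$ggc  c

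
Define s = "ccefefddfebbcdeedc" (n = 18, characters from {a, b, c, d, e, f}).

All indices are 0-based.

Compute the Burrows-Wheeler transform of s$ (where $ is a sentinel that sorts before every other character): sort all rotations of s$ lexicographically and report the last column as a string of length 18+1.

cebd$bcefcdfedfcede

rank  rotation             last
    0  $ccefefddfebbcdeedc  c
    1  bbcdeedc$ccefefddfe  e
    2  bcdeedc$ccefefddfeb  b
    3  c$ccefefddfebbcdeed  d
    4  ccefefddfebbcdeedc$  $
    5  cdeedc$ccefefddfebb  b
    6  cefefddfebbcdeedc$c  c
    7  dc$ccefefddfebbcdee  e
    8  ddfebbcdeedc$ccefef  f
    9  deedc$ccefefddfebbc  c
   10  dfebbcdeedc$ccefefd  d
   11  ebbcdeedc$ccefefddf  f
   12  edc$ccefefddfebbcde  e
   13  eedc$ccefefddfebbcd  d
   14  efddfebbcdeedc$ccef  f
   15  efefddfebbcdeedc$cc  c
   16  fddfebbcdeedc$ccefe  e
   17  febbcdeedc$ccefefdd  d
   18  fefddfebbcdeedc$cce  e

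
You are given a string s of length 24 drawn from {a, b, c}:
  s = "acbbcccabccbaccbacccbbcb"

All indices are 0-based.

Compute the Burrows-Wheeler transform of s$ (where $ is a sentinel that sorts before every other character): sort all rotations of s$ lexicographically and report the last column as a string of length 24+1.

rank  rotation                   last
    0  $acbbcccabccbaccbacccbbcb  b
    1  abccbaccbacccbbcb$acbbccc  c
    2  acbbcccabccbaccbacccbbcb$  $
    3  accbacccbbcb$acbbcccabccb  b
    4  acccbbcb$acbbcccabccbaccb  b
    5  b$acbbcccabccbaccbacccbbc  c
    6  baccbacccbbcb$acbbcccabcc  c
    7  bacccbbcb$acbbcccabccbacc  c
    8  bbcb$acbbcccabccbaccbaccc  c
    9  bbcccabccbaccbacccbbcb$ac  c
   10  bcb$acbbcccabccbaccbacccb  b
   11  bccbaccbacccbbcb$acbbccca  a
   12  bcccabccbaccbacccbbcb$acb  b
   13  cabccbaccbacccbbcb$acbbcc  c
   14  cb$acbbcccabccbaccbacccbb  b
   15  cbaccbacccbbcb$acbbcccabc  c
   16  cbacccbbcb$acbbcccabccbac  c
   17  cbbcb$acbbcccabccbaccbacc  c
   18  cbbcccabccbaccbacccbbcb$a  a
   19  ccabccbaccbacccbbcb$acbbc  c
   20  ccbaccbacccbbcb$acbbcccab  b
   21  ccbacccbbcb$acbbcccabccba  a
   22  ccbbcb$acbbcccabccbaccbac  c
   23  cccabccbaccbacccbbcb$acbb  b
   24  cccbbcb$acbbcccabccbaccba  a

bc$bbcccccbabcbcccacbacba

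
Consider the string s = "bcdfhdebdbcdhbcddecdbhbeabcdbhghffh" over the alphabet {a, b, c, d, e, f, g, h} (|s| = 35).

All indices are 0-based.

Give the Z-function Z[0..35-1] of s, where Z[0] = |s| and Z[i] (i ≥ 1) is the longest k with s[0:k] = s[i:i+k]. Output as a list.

[35, 0, 0, 0, 0, 0, 0, 1, 0, 3, 0, 0, 0, 3, 0, 0, 0, 0, 0, 0, 1, 0, 1, 0, 0, 3, 0, 0, 1, 0, 0, 0, 0, 0, 0]

Z[0]=35
i=1: outside box; Z[1]=0
i=2: outside box; Z[2]=0
i=3: outside box; Z[3]=0
i=4: outside box; Z[4]=0
i=5: outside box; Z[5]=0
i=6: outside box; Z[6]=0
i=7: outside box; Z[7]=1 grow→box=[7,8)
i=8: outside box; Z[8]=0
i=9: outside box; Z[9]=3 grow→box=[9,12)
i=10: min(r-i=2, Z[1]=0)=0; Z[10]=0
i=11: min(r-i=1, Z[2]=0)=0; Z[11]=0
i=12: outside box; Z[12]=0
i=13: outside box; Z[13]=3 grow→box=[13,16)
i=14: min(r-i=2, Z[1]=0)=0; Z[14]=0
i=15: min(r-i=1, Z[2]=0)=0; Z[15]=0
i=16: outside box; Z[16]=0
i=17: outside box; Z[17]=0
i=18: outside box; Z[18]=0
i=19: outside box; Z[19]=0
i=20: outside box; Z[20]=1 grow→box=[20,21)
i=21: outside box; Z[21]=0
i=22: outside box; Z[22]=1 grow→box=[22,23)
i=23: outside box; Z[23]=0
i=24: outside box; Z[24]=0
i=25: outside box; Z[25]=3 grow→box=[25,28)
i=26: min(r-i=2, Z[1]=0)=0; Z[26]=0
i=27: min(r-i=1, Z[2]=0)=0; Z[27]=0
i=28: outside box; Z[28]=1 grow→box=[28,29)
i=29: outside box; Z[29]=0
i=30: outside box; Z[30]=0
i=31: outside box; Z[31]=0
i=32: outside box; Z[32]=0
i=33: outside box; Z[33]=0
i=34: outside box; Z[34]=0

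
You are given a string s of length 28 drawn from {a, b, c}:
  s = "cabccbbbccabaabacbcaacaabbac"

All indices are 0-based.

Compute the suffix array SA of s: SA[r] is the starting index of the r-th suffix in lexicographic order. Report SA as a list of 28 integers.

[12, 22, 19, 10, 13, 23, 1, 26, 20, 15, 11, 25, 14, 24, 5, 6, 17, 7, 2, 27, 21, 18, 9, 0, 4, 16, 8, 3]

rank→(start, suffix):
  0 → (12, 'aabacbcaacaabbac')
  1 → (22, 'aabbac')
  2 → (19, 'aacaabbac')
  3 → (10, 'abaabacbcaacaabbac')
  4 → (13, 'abacbcaacaabbac')
  5 → (23, 'abbac')
  6 → (1, 'abccbbbccabaabacbcaacaabbac')
  7 → (26, 'ac')
  8 → (20, 'acaabbac')
  9 → (15, 'acbcaacaabbac')
  10 → (11, 'baabacbcaacaabbac')
  11 → (25, 'bac')
  12 → (14, 'bacbcaacaabbac')
  13 → (24, 'bbac')
  14 → (5, 'bbbccabaabacbcaacaabbac')
  15 → (6, 'bbccabaabacbcaacaabbac')
  16 → (17, 'bcaacaabbac')
  17 → (7, 'bccabaabacbcaacaabbac')
  18 → (2, 'bccbbbccabaabacbcaacaabbac')
  19 → (27, 'c')
  20 → (21, 'caabbac')
  21 → (18, 'caacaabbac')
  22 → (9, 'cabaabacbcaacaabbac')
  23 → (0, 'cabccbbbccabaabacbcaacaabbac')
  24 → (4, 'cbbbccabaabacbcaacaabbac')
  25 → (16, 'cbcaacaabbac')
  26 → (8, 'ccabaabacbcaacaabbac')
  27 → (3, 'ccbbbccabaabacbcaacaabbac')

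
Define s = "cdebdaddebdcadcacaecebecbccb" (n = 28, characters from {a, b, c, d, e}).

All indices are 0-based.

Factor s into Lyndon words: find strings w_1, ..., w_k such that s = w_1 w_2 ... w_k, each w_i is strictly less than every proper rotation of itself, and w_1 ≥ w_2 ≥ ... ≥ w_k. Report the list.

["cde", "bd", "addebdc", "adc", "acaecebecbccb"]

emit factor 1: 'cde' (i=0, period=3)
emit factor 2: 'bd' (i=3, period=2)
emit factor 3: 'addebdc' (i=5, period=7)
emit factor 4: 'adc' (i=12, period=3)
emit factor 5: 'acaecebecbccb' (i=15, period=13)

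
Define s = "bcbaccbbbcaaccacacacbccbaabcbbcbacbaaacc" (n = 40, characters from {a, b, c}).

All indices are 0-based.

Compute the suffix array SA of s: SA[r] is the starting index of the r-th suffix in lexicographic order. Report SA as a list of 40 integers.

[35, 24, 36, 10, 25, 14, 16, 32, 18, 37, 11, 3, 34, 23, 31, 2, 6, 7, 28, 8, 29, 0, 26, 20, 39, 9, 13, 15, 17, 33, 22, 30, 1, 5, 27, 19, 38, 12, 21, 4]

rank→(start, suffix):
  0 → (35, 'aaacc')
  1 → (24, 'aabcbbcbacbaaacc')
  2 → (36, 'aacc')
  3 → (10, 'aaccacacacbccbaabcbbcbacbaaacc')
  4 → (25, 'abcbbcbacbaaacc')
  5 → (14, 'acacacbccbaabcbbcbacbaaacc')
  6 → (16, 'acacbccbaabcbbcbacbaaacc')
  7 → (32, 'acbaaacc')
  8 → (18, 'acbccbaabcbbcbacbaaacc')
  9 → (37, 'acc')
  10 → (11, 'accacacacbccbaabcbbcbacbaaacc')
  11 → (3, 'accbbbcaaccacacacbccbaabcbbcbacbaaacc')
  12 → (34, 'baaacc')
  13 → (23, 'baabcbbcbacbaaacc')
  14 → (31, 'bacbaaacc')
  15 → (2, 'baccbbbcaaccacacacbccbaabcbbcbacbaaacc')
  16 → (6, 'bbbcaaccacacacbccbaabcbbcbacbaaacc')
  17 → (7, 'bbcaaccacacacbccbaabcbbcbacbaaacc')
  18 → (28, 'bbcbacbaaacc')
  19 → (8, 'bcaaccacacacbccbaabcbbcbacbaaacc')
  20 → (29, 'bcbacbaaacc')
  21 → (0, 'bcbaccbbbcaaccacacacbccbaabcbbcbacbaaacc')
  22 → (26, 'bcbbcbacbaaacc')
  23 → (20, 'bccbaabcbbcbacbaaacc')
  24 → (39, 'c')
  25 → (9, 'caaccacacacbccbaabcbbcbacbaaacc')
  26 → (13, 'cacacacbccbaabcbbcbacbaaacc')
  27 → (15, 'cacacbccbaabcbbcbacbaaacc')
  28 → (17, 'cacbccbaabcbbcbacbaaacc')
  29 → (33, 'cbaaacc')
  30 → (22, 'cbaabcbbcbacbaaacc')
  31 → (30, 'cbacbaaacc')
  32 → (1, 'cbaccbbbcaaccacacacbccbaabcbbcbacbaaacc')
  33 → (5, 'cbbbcaaccacacacbccbaabcbbcbacbaaacc')
  34 → (27, 'cbbcbacbaaacc')
  35 → (19, 'cbccbaabcbbcbacbaaacc')
  36 → (38, 'cc')
  37 → (12, 'ccacacacbccbaabcbbcbacbaaacc')
  38 → (21, 'ccbaabcbbcbacbaaacc')
  39 → (4, 'ccbbbcaaccacacacbccbaabcbbcbacbaaacc')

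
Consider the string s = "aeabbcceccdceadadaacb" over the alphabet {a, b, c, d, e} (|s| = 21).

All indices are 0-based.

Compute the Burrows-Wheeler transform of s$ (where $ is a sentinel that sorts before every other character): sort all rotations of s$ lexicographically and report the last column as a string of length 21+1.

bdeade$cabaebcdcaacacc

rank  rotation                last
    0  $aeabbcceccdceadadaacb  b
    1  aacb$aeabbcceccdceadad  d
    2  abbcceccdceadadaacb$ae  e
    3  acb$aeabbcceccdceadada  a
    4  adaacb$aeabbcceccdcead  d
    5  adadaacb$aeabbcceccdce  e
    6  aeabbcceccdceadadaacb$  $
    7  b$aeabbcceccdceadadaac  c
    8  bbcceccdceadadaacb$aea  a
    9  bcceccdceadadaacb$aeab  b
   10  cb$aeabbcceccdceadadaa  a
   11  ccdceadadaacb$aeabbcce  e
   12  cceccdceadadaacb$aeabb  b
   13  cdceadadaacb$aeabbccec  c
   14  ceadadaacb$aeabbcceccd  d
   15  ceccdceadadaacb$aeabbc  c
   16  daacb$aeabbcceccdceada  a
   17  dadaacb$aeabbcceccdcea  a
   18  dceadadaacb$aeabbccecc  c
   19  eabbcceccdceadadaacb$a  a
   20  eadadaacb$aeabbcceccdc  c
   21  eccdceadadaacb$aeabbcc  c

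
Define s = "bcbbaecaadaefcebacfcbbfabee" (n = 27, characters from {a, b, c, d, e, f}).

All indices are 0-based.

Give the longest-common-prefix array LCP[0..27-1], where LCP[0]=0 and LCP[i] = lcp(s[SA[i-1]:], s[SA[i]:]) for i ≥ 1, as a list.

[0, 1, 1, 1, 1, 2, 0, 2, 1, 2, 1, 1, 1, 0, 1, 3, 1, 1, 0, 0, 1, 1, 1, 1, 0, 1, 2]

sorted suffixes:
  #0 SA[0]=7  'aadaefcebacfcbbfabee'
  #1 SA[1]=23  'abee'
  #2 SA[2]=16  'acfcbbfabee'
  #3 SA[3]=8  'adaefcebacfcbbfabee'
  #4 SA[4]=4  'aecaadaefcebacfcbbfabee'
  #5 SA[5]=10  'aefcebacfcbbfabee'
  #6 SA[6]=15  'bacfcbbfabee'
  #7 SA[7]=3  'baecaadaefcebacfcbbfabee'
  #8 SA[8]=2  'bbaecaadaefcebacfcbbfabee'
  #9 SA[9]=20  'bbfabee'
  #10 SA[10]=0  'bcbbaecaadaefcebacfcbbfabee'
  #11 SA[11]=24  'bee'
  #12 SA[12]=21  'bfabee'
  #13 SA[13]=6  'caadaefcebacfcbbfabee'
  #14 SA[14]=1  'cbbaecaadaefcebacfcbbfabee'
  #15 SA[15]=19  'cbbfabee'
  #16 SA[16]=13  'cebacfcbbfabee'
  #17 SA[17]=17  'cfcbbfabee'
  #18 SA[18]=9  'daefcebacfcbbfabee'
  #19 SA[19]=26  'e'
  #20 SA[20]=14  'ebacfcbbfabee'
  #21 SA[21]=5  'ecaadaefcebacfcbbfabee'
  #22 SA[22]=25  'ee'
  #23 SA[23]=11  'efcebacfcbbfabee'
  #24 SA[24]=22  'fabee'
  #25 SA[25]=18  'fcbbfabee'
  #26 SA[26]=12  'fcebacfcbbfabee'

SA = [7, 23, 16, 8, 4, 10, 15, 3, 2, 20, 0, 24, 21, 6, 1, 19, 13, 17, 9, 26, 14, 5, 25, 11, 22, 18, 12]
i: (SA[i-1],SA[i]) lcp shared
  1: (7,23) 1 'a'
  2: (23,16) 1 'a'
  3: (16,8) 1 'a'
  4: (8,4) 1 'a'
  5: (4,10) 2 'ae'
  6: (10,15) 0 ''
  7: (15,3) 2 'ba'
  8: (3,2) 1 'b'
  9: (2,20) 2 'bb'
  10: (20,0) 1 'b'
  11: (0,24) 1 'b'
  12: (24,21) 1 'b'
  13: (21,6) 0 ''
  14: (6,1) 1 'c'
  15: (1,19) 3 'cbb'
  16: (19,13) 1 'c'
  17: (13,17) 1 'c'
  18: (17,9) 0 ''
  19: (9,26) 0 ''
  20: (26,14) 1 'e'
  21: (14,5) 1 'e'
  22: (5,25) 1 'e'
  23: (25,11) 1 'e'
  24: (11,22) 0 ''
  25: (22,18) 1 'f'
  26: (18,12) 2 'fc'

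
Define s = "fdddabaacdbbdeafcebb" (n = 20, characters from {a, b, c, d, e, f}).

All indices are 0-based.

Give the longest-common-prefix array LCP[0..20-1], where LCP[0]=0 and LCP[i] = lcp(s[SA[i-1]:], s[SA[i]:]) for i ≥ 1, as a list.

[0, 1, 1, 1, 0, 1, 1, 2, 1, 0, 1, 0, 1, 1, 2, 1, 0, 1, 0, 1]

rank→(start, suffix):
  0 → (6, 'aacdbbdeafcebb')
  1 → (4, 'abaacdbbdeafcebb')
  2 → (7, 'acdbbdeafcebb')
  3 → (14, 'afcebb')
  4 → (19, 'b')
  5 → (5, 'baacdbbdeafcebb')
  6 → (18, 'bb')
  7 → (10, 'bbdeafcebb')
  8 → (11, 'bdeafcebb')
  9 → (8, 'cdbbdeafcebb')
  10 → (16, 'cebb')
  11 → (3, 'dabaacdbbdeafcebb')
  12 → (9, 'dbbdeafcebb')
  13 → (2, 'ddabaacdbbdeafcebb')
  14 → (1, 'dddabaacdbbdeafcebb')
  15 → (12, 'deafcebb')
  16 → (13, 'eafcebb')
  17 → (17, 'ebb')
  18 → (15, 'fcebb')
  19 → (0, 'fdddabaacdbbdeafcebb')

SA = [6, 4, 7, 14, 19, 5, 18, 10, 11, 8, 16, 3, 9, 2, 1, 12, 13, 17, 15, 0]
rank  pair      lcp
   1  s[6:],s[4:]  1  'a'
   2  s[4:],s[7:]  1  'a'
   3  s[7:],s[14:]  1  'a'
   4  s[14:],s[19:]  0  ''
   5  s[19:],s[5:]  1  'b'
   6  s[5:],s[18:]  1  'b'
   7  s[18:],s[10:]  2  'bb'
   8  s[10:],s[11:]  1  'b'
   9  s[11:],s[8:]  0  ''
  10  s[8:],s[16:]  1  'c'
  11  s[16:],s[3:]  0  ''
  12  s[3:],s[9:]  1  'd'
  13  s[9:],s[2:]  1  'd'
  14  s[2:],s[1:]  2  'dd'
  15  s[1:],s[12:]  1  'd'
  16  s[12:],s[13:]  0  ''
  17  s[13:],s[17:]  1  'e'
  18  s[17:],s[15:]  0  ''
  19  s[15:],s[0:]  1  'f'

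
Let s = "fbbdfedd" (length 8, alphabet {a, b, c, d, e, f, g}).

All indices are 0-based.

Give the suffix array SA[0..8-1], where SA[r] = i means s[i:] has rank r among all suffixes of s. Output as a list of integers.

rank→(start, suffix):
  0 → (1, 'bbdfedd')
  1 → (2, 'bdfedd')
  2 → (7, 'd')
  3 → (6, 'dd')
  4 → (3, 'dfedd')
  5 → (5, 'edd')
  6 → (0, 'fbbdfedd')
  7 → (4, 'fedd')

[1, 2, 7, 6, 3, 5, 0, 4]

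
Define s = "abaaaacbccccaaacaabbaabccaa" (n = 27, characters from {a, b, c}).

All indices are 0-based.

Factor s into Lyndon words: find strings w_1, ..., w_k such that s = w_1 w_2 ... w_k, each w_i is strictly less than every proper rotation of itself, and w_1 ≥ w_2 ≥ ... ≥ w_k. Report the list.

["ab", "aaaacbccccaaacaabbaabcc", "a", "a"]

emit factor 1: 'ab' (i=0, period=2)
emit factor 2: 'aaaacbccccaaacaabbaabcc' (i=2, period=23)
emit factor 3: 'a' (i=25, period=1)
emit factor 4: 'a' (i=26, period=1)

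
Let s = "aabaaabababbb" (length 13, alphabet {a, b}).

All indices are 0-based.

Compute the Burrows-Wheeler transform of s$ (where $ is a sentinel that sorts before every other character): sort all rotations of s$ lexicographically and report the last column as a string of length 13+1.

rank  rotation        last
    0  $aabaaabababbb  b
    1  aaabababbb$aab  b
    2  aabaaabababbb$  $
    3  aabababbb$aaba  a
    4  abaaabababbb$a  a
    5  abababbb$aabaa  a
    6  ababbb$aabaaab  b
    7  abbb$aabaaabab  b
    8  b$aabaaabababb  b
    9  baaabababbb$aa  a
   10  bababbb$aabaaa  a
   11  babbb$aabaaaba  a
   12  bb$aabaaababab  b
   13  bbb$aabaaababa  a

bb$aaabbbaaaba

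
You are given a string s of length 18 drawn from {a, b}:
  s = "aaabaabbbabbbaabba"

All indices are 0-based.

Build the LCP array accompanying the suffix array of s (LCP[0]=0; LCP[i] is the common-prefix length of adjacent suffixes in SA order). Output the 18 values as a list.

rank | idx | suffix
   0 |  17 | a
   1 |   0 | aaabaabbbabbbaabba
   2 |   1 | aabaabbbabbbaabba
   3 |  13 | aabba
   4 |   4 | aabbbabbbaabba
   5 |   2 | abaabbbabbbaabba
   6 |  14 | abba
   7 |   9 | abbbaabba
   8 |   5 | abbbabbbaabba
   9 |  16 | ba
  10 |  12 | baabba
  11 |   3 | baabbbabbbaabba
  12 |   8 | babbbaabba
  13 |  15 | bba
  14 |  11 | bbaabba
  15 |   7 | bbabbbaabba
  16 |  10 | bbbaabba
  17 |   6 | bbbabbbaabba

SA = [17, 0, 1, 13, 4, 2, 14, 9, 5, 16, 12, 3, 8, 15, 11, 7, 10, 6]
i: (SA[i-1],SA[i]) lcp shared
  1: (17,0) 1 'a'
  2: (0,1) 2 'aa'
  3: (1,13) 3 'aab'
  4: (13,4) 4 'aabb'
  5: (4,2) 1 'a'
  6: (2,14) 2 'ab'
  7: (14,9) 3 'abb'
  8: (9,5) 5 'abbba'
  9: (5,16) 0 ''
  10: (16,12) 2 'ba'
  11: (12,3) 5 'baabb'
  12: (3,8) 2 'ba'
  13: (8,15) 1 'b'
  14: (15,11) 3 'bba'
  15: (11,7) 3 'bba'
  16: (7,10) 2 'bb'
  17: (10,6) 4 'bbba'

[0, 1, 2, 3, 4, 1, 2, 3, 5, 0, 2, 5, 2, 1, 3, 3, 2, 4]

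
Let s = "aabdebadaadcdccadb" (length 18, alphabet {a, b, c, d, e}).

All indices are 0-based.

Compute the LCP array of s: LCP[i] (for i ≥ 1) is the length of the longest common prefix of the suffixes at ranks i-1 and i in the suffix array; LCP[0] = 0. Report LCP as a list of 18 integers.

[0, 2, 1, 1, 2, 2, 0, 1, 1, 0, 1, 1, 0, 1, 1, 2, 1, 0]

rank | idx | suffix
   0 |   0 | aabdebadaadcdccadb
   1 |   8 | aadcdccadb
   2 |   1 | abdebadaadcdccadb
   3 |   6 | adaadcdccadb
   4 |  15 | adb
   5 |   9 | adcdccadb
   6 |  17 | b
   7 |   5 | badaadcdccadb
   8 |   2 | bdebadaadcdccadb
   9 |  14 | cadb
  10 |  13 | ccadb
  11 |  11 | cdccadb
  12 |   7 | daadcdccadb
  13 |  16 | db
  14 |  12 | dccadb
  15 |  10 | dcdccadb
  16 |   3 | debadaadcdccadb
  17 |   4 | ebadaadcdccadb

SA = [0, 8, 1, 6, 15, 9, 17, 5, 2, 14, 13, 11, 7, 16, 12, 10, 3, 4]
i: (SA[i-1],SA[i]) lcp shared
  1: (0,8) 2 'aa'
  2: (8,1) 1 'a'
  3: (1,6) 1 'a'
  4: (6,15) 2 'ad'
  5: (15,9) 2 'ad'
  6: (9,17) 0 ''
  7: (17,5) 1 'b'
  8: (5,2) 1 'b'
  9: (2,14) 0 ''
  10: (14,13) 1 'c'
  11: (13,11) 1 'c'
  12: (11,7) 0 ''
  13: (7,16) 1 'd'
  14: (16,12) 1 'd'
  15: (12,10) 2 'dc'
  16: (10,3) 1 'd'
  17: (3,4) 0 ''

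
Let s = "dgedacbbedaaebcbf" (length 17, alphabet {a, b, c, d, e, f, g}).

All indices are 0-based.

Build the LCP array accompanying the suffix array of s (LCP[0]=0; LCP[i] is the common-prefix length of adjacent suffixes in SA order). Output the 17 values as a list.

[0, 1, 1, 0, 1, 1, 1, 0, 2, 0, 2, 1, 0, 1, 3, 0, 0]

rank | idx | suffix
   0 |  10 | aaebcbf
   1 |   4 | acbbedaaebcbf
   2 |  11 | aebcbf
   3 |   6 | bbedaaebcbf
   4 |  13 | bcbf
   5 |   7 | bedaaebcbf
   6 |  15 | bf
   7 |   5 | cbbedaaebcbf
   8 |  14 | cbf
   9 |   9 | daaebcbf
  10 |   3 | dacbbedaaebcbf
  11 |   0 | dgedacbbedaaebcbf
  12 |  12 | ebcbf
  13 |   8 | edaaebcbf
  14 |   2 | edacbbedaaebcbf
  15 |  16 | f
  16 |   1 | gedacbbedaaebcbf

SA = [10, 4, 11, 6, 13, 7, 15, 5, 14, 9, 3, 0, 12, 8, 2, 16, 1]
rank  pair      lcp
   1  s[10:],s[4:]  1  'a'
   2  s[4:],s[11:]  1  'a'
   3  s[11:],s[6:]  0  ''
   4  s[6:],s[13:]  1  'b'
   5  s[13:],s[7:]  1  'b'
   6  s[7:],s[15:]  1  'b'
   7  s[15:],s[5:]  0  ''
   8  s[5:],s[14:]  2  'cb'
   9  s[14:],s[9:]  0  ''
  10  s[9:],s[3:]  2  'da'
  11  s[3:],s[0:]  1  'd'
  12  s[0:],s[12:]  0  ''
  13  s[12:],s[8:]  1  'e'
  14  s[8:],s[2:]  3  'eda'
  15  s[2:],s[16:]  0  ''
  16  s[16:],s[1:]  0  ''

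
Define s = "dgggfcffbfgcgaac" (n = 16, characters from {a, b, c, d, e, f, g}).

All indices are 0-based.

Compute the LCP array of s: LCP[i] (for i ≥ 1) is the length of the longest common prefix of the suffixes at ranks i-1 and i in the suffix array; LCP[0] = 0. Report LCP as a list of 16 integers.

sorted suffixes:
  #0 SA[0]=13  'aac'
  #1 SA[1]=14  'ac'
  #2 SA[2]=8  'bfgcgaac'
  #3 SA[3]=15  'c'
  #4 SA[4]=5  'cffbfgcgaac'
  #5 SA[5]=11  'cgaac'
  #6 SA[6]=0  'dgggfcffbfgcgaac'
  #7 SA[7]=7  'fbfgcgaac'
  #8 SA[8]=4  'fcffbfgcgaac'
  #9 SA[9]=6  'ffbfgcgaac'
  #10 SA[10]=9  'fgcgaac'
  #11 SA[11]=12  'gaac'
  #12 SA[12]=10  'gcgaac'
  #13 SA[13]=3  'gfcffbfgcgaac'
  #14 SA[14]=2  'ggfcffbfgcgaac'
  #15 SA[15]=1  'gggfcffbfgcgaac'

SA = [13, 14, 8, 15, 5, 11, 0, 7, 4, 6, 9, 12, 10, 3, 2, 1]
[i] adj suffixes → lcp
  [1] 13/14 → 1 ('a')
  [2] 14/8 → 0 ('')
  [3] 8/15 → 0 ('')
  [4] 15/5 → 1 ('c')
  [5] 5/11 → 1 ('c')
  [6] 11/0 → 0 ('')
  [7] 0/7 → 0 ('')
  [8] 7/4 → 1 ('f')
  [9] 4/6 → 1 ('f')
  [10] 6/9 → 1 ('f')
  [11] 9/12 → 0 ('')
  [12] 12/10 → 1 ('g')
  [13] 10/3 → 1 ('g')
  [14] 3/2 → 1 ('g')
  [15] 2/1 → 2 ('gg')

[0, 1, 0, 0, 1, 1, 0, 0, 1, 1, 1, 0, 1, 1, 1, 2]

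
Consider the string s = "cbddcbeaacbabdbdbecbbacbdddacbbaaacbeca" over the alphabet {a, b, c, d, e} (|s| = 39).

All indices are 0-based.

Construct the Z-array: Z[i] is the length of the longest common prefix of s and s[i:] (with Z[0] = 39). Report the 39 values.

Z[0]=39
i=1: outside box; Z[1]=0
i=2: outside box; Z[2]=0
i=3: outside box; Z[3]=0
i=4: outside box; Z[4]=2 scan→box=[4,6)
i=5: min(r-i=1, Z[1]=0)=0; Z[5]=0
i=6: outside box; Z[6]=0
i=7: outside box; Z[7]=0
i=8: outside box; Z[8]=0
i=9: outside box; Z[9]=2 scan→box=[9,11)
i=10: min(r-i=1, Z[1]=0)=0; Z[10]=0
i=11: outside box; Z[11]=0
i=12: outside box; Z[12]=0
i=13: outside box; Z[13]=0
i=14: outside box; Z[14]=0
i=15: outside box; Z[15]=0
i=16: outside box; Z[16]=0
i=17: outside box; Z[17]=0
i=18: outside box; Z[18]=2 scan→box=[18,20)
i=19: min(r-i=1, Z[1]=0)=0; Z[19]=0
i=20: outside box; Z[20]=0
i=21: outside box; Z[21]=0
i=22: outside box; Z[22]=4 scan→box=[22,26)
i=23: min(r-i=3, Z[1]=0)=0; Z[23]=0
i=24: min(r-i=2, Z[2]=0)=0; Z[24]=0
i=25: min(r-i=1, Z[3]=0)=0; Z[25]=0
i=26: outside box; Z[26]=0
i=27: outside box; Z[27]=0
i=28: outside box; Z[28]=2 scan→box=[28,30)
i=29: min(r-i=1, Z[1]=0)=0; Z[29]=0
i=30: outside box; Z[30]=0
i=31: outside box; Z[31]=0
i=32: outside box; Z[32]=0
i=33: outside box; Z[33]=0
i=34: outside box; Z[34]=2 scan→box=[34,36)
i=35: min(r-i=1, Z[1]=0)=0; Z[35]=0
i=36: outside box; Z[36]=0
i=37: outside box; Z[37]=1 scan→box=[37,38)
i=38: outside box; Z[38]=0

[39, 0, 0, 0, 2, 0, 0, 0, 0, 2, 0, 0, 0, 0, 0, 0, 0, 0, 2, 0, 0, 0, 4, 0, 0, 0, 0, 0, 2, 0, 0, 0, 0, 0, 2, 0, 0, 1, 0]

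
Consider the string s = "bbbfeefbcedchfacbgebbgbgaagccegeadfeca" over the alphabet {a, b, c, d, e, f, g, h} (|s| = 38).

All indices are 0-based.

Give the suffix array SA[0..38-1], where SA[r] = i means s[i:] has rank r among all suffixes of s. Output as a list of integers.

[37, 24, 14, 32, 25, 0, 1, 19, 7, 2, 22, 20, 16, 36, 15, 27, 8, 28, 11, 10, 33, 31, 18, 35, 9, 4, 5, 29, 13, 6, 34, 3, 23, 21, 26, 30, 17, 12]

rank | idx | suffix
   0 |  37 | a
   1 |  24 | aagccegeadfeca
   2 |  14 | acbgebbgbgaagccegeadfeca
   3 |  32 | adfeca
   4 |  25 | agccegeadfeca
   5 |   0 | bbbfeefbcedchfacbgebbgbgaagccegeadfeca
   6 |   1 | bbfeefbcedchfacbgebbgbgaagccegeadfeca
   7 |  19 | bbgbgaagccegeadfeca
   8 |   7 | bcedchfacbgebbgbgaagccegeadfeca
   9 |   2 | bfeefbcedchfacbgebbgbgaagccegeadfeca
  10 |  22 | bgaagccegeadfeca
  11 |  20 | bgbgaagccegeadfeca
  12 |  16 | bgebbgbgaagccegeadfeca
  13 |  36 | ca
  14 |  15 | cbgebbgbgaagccegeadfeca
  15 |  27 | ccegeadfeca
  16 |   8 | cedchfacbgebbgbgaagccegeadfeca
  17 |  28 | cegeadfeca
  18 |  11 | chfacbgebbgbgaagccegeadfeca
  19 |  10 | dchfacbgebbgbgaagccegeadfeca
  20 |  33 | dfeca
  21 |  31 | eadfeca
  22 |  18 | ebbgbgaagccegeadfeca
  23 |  35 | eca
  24 |   9 | edchfacbgebbgbgaagccegeadfeca
  25 |   4 | eefbcedchfacbgebbgbgaagccegeadfeca
  26 |   5 | efbcedchfacbgebbgbgaagccegeadfeca
  27 |  29 | egeadfeca
  28 |  13 | facbgebbgbgaagccegeadfeca
  29 |   6 | fbcedchfacbgebbgbgaagccegeadfeca
  30 |  34 | feca
  31 |   3 | feefbcedchfacbgebbgbgaagccegeadfeca
  32 |  23 | gaagccegeadfeca
  33 |  21 | gbgaagccegeadfeca
  34 |  26 | gccegeadfeca
  35 |  30 | geadfeca
  36 |  17 | gebbgbgaagccegeadfeca
  37 |  12 | hfacbgebbgbgaagccegeadfeca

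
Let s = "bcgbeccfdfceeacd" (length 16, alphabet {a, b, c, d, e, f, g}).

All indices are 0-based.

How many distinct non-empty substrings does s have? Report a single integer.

127

rank | idx | suffix
   0 |  13 | acd
   1 |   0 | bcgbeccfdfceeacd
   2 |   3 | beccfdfceeacd
   3 |   5 | ccfdfceeacd
   4 |  14 | cd
   5 |  10 | ceeacd
   6 |   6 | cfdfceeacd
   7 |   1 | cgbeccfdfceeacd
   8 |  15 | d
   9 |   8 | dfceeacd
  10 |  12 | eacd
  11 |   4 | eccfdfceeacd
  12 |  11 | eeacd
  13 |   9 | fceeacd
  14 |   7 | fdfceeacd
  15 |   2 | gbeccfdfceeacd

SA = [13, 0, 3, 5, 14, 10, 6, 1, 15, 8, 12, 4, 11, 9, 7, 2]
[i] adj suffixes → lcp
  [1] 13/0 → 0 ('')
  [2] 0/3 → 1 ('b')
  [3] 3/5 → 0 ('')
  [4] 5/14 → 1 ('c')
  [5] 14/10 → 1 ('c')
  [6] 10/6 → 1 ('c')
  [7] 6/1 → 1 ('c')
  [8] 1/15 → 0 ('')
  [9] 15/8 → 1 ('d')
  [10] 8/12 → 0 ('')
  [11] 12/4 → 1 ('e')
  [12] 4/11 → 1 ('e')
  [13] 11/9 → 0 ('')
  [14] 9/7 → 1 ('f')
  [15] 7/2 → 0 ('')

n(n+1)/2 = 16·17/2 = 136
Σ LCP = 0 + 0 + 1 + 0 + 1 + 1 + 1 + 1 + 0 + 1 + 0 + 1 + 1 + 0 + 1 + 0 = 9
distinct = 136 − 9 = 127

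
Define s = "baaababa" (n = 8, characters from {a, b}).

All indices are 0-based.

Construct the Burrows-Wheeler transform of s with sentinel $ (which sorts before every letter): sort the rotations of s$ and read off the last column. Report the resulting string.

abbabaa$a

rank  rotation   last
    0  $baaababa  a
    1  a$baaabab  b
    2  aaababa$b  b
    3  aababa$ba  a
    4  aba$baaab  b
    5  ababa$baa  a
    6  ba$baaaba  a
    7  baaababa$  $
    8  baba$baaa  a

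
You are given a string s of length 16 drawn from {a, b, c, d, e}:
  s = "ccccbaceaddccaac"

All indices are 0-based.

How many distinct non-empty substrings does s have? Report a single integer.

sorted suffixes:
  #0 SA[0]=13  'aac'
  #1 SA[1]=14  'ac'
  #2 SA[2]=5  'aceaddccaac'
  #3 SA[3]=8  'addccaac'
  #4 SA[4]=4  'baceaddccaac'
  #5 SA[5]=15  'c'
  #6 SA[6]=12  'caac'
  #7 SA[7]=3  'cbaceaddccaac'
  #8 SA[8]=11  'ccaac'
  #9 SA[9]=2  'ccbaceaddccaac'
  #10 SA[10]=1  'cccbaceaddccaac'
  #11 SA[11]=0  'ccccbaceaddccaac'
  #12 SA[12]=6  'ceaddccaac'
  #13 SA[13]=10  'dccaac'
  #14 SA[14]=9  'ddccaac'
  #15 SA[15]=7  'eaddccaac'

SA = [13, 14, 5, 8, 4, 15, 12, 3, 11, 2, 1, 0, 6, 10, 9, 7]
i: (SA[i-1],SA[i]) lcp shared
  1: (13,14) 1 'a'
  2: (14,5) 2 'ac'
  3: (5,8) 1 'a'
  4: (8,4) 0 ''
  5: (4,15) 0 ''
  6: (15,12) 1 'c'
  7: (12,3) 1 'c'
  8: (3,11) 1 'c'
  9: (11,2) 2 'cc'
  10: (2,1) 2 'cc'
  11: (1,0) 3 'ccc'
  12: (0,6) 1 'c'
  13: (6,10) 0 ''
  14: (10,9) 1 'd'
  15: (9,7) 0 ''

n(n+1)/2 = 16·17/2 = 136
Σ LCP = 0 + 1 + 2 + 1 + 0 + 0 + 1 + 1 + 1 + 2 + 2 + 3 + 1 + 0 + 1 + 0 = 16
distinct = 136 − 16 = 120

120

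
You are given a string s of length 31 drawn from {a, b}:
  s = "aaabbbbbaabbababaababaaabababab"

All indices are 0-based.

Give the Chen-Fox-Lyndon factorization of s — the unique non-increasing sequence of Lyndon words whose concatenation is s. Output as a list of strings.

emit factor 1: 'aaabbbbbaabbababaabab' (i=0, period=21)
emit factor 2: 'aaabababab' (i=21, period=10)

["aaabbbbbaabbababaabab", "aaabababab"]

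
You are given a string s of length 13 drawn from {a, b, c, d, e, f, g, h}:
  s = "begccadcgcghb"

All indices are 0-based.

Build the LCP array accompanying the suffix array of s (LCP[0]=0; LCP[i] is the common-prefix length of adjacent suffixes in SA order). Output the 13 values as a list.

[0, 0, 1, 0, 1, 1, 2, 0, 0, 0, 2, 1, 0]

rank→(start, suffix):
  0 → (5, 'adcgcghb')
  1 → (12, 'b')
  2 → (0, 'begccadcgcghb')
  3 → (4, 'cadcgcghb')
  4 → (3, 'ccadcgcghb')
  5 → (7, 'cgcghb')
  6 → (9, 'cghb')
  7 → (6, 'dcgcghb')
  8 → (1, 'egccadcgcghb')
  9 → (2, 'gccadcgcghb')
  10 → (8, 'gcghb')
  11 → (10, 'ghb')
  12 → (11, 'hb')

SA = [5, 12, 0, 4, 3, 7, 9, 6, 1, 2, 8, 10, 11]
rank  pair      lcp
   1  s[5:],s[12:]  0  ''
   2  s[12:],s[0:]  1  'b'
   3  s[0:],s[4:]  0  ''
   4  s[4:],s[3:]  1  'c'
   5  s[3:],s[7:]  1  'c'
   6  s[7:],s[9:]  2  'cg'
   7  s[9:],s[6:]  0  ''
   8  s[6:],s[1:]  0  ''
   9  s[1:],s[2:]  0  ''
  10  s[2:],s[8:]  2  'gc'
  11  s[8:],s[10:]  1  'g'
  12  s[10:],s[11:]  0  ''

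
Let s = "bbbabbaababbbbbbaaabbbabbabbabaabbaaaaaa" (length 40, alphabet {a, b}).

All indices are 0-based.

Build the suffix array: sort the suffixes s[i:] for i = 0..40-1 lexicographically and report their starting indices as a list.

[39, 38, 37, 36, 35, 34, 16, 6, 30, 17, 28, 7, 31, 3, 25, 22, 18, 9, 33, 15, 5, 29, 27, 2, 24, 21, 8, 32, 14, 4, 26, 1, 23, 20, 13, 0, 19, 12, 11, 10]

rank | idx | suffix
   0 |  39 | a
   1 |  38 | aa
   2 |  37 | aaa
   3 |  36 | aaaa
   4 |  35 | aaaaa
   5 |  34 | aaaaaa
   6 |  16 | aaabbbabbabbabaabbaaaaaa
   7 |   6 | aababbbbbbaaabbbabbabbabaabbaaaaaa
   8 |  30 | aabbaaaaaa
   9 |  17 | aabbbabbabbabaabbaaaaaa
  10 |  28 | abaabbaaaaaa
  11 |   7 | ababbbbbbaaabbbabbabbabaabbaaaaaa
  12 |  31 | abbaaaaaa
  13 |   3 | abbaababbbbbbaaabbbabbabbabaabbaaaaaa
  14 |  25 | abbabaabbaaaaaa
  15 |  22 | abbabbabaabbaaaaaa
  16 |  18 | abbbabbabbabaabbaaaaaa
  17 |   9 | abbbbbbaaabbbabbabbabaabbaaaaaa
  18 |  33 | baaaaaa
  19 |  15 | baaabbbabbabbabaabbaaaaaa
  20 |   5 | baababbbbbbaaabbbabbabbabaabbaaaaaa
  21 |  29 | baabbaaaaaa
  22 |  27 | babaabbaaaaaa
  23 |   2 | babbaababbbbbbaaabbbabbabbabaabbaaaaaa
  24 |  24 | babbabaabbaaaaaa
  25 |  21 | babbabbabaabbaaaaaa
  26 |   8 | babbbbbbaaabbbabbabbabaabbaaaaaa
  27 |  32 | bbaaaaaa
  28 |  14 | bbaaabbbabbabbabaabbaaaaaa
  29 |   4 | bbaababbbbbbaaabbbabbabbabaabbaaaaaa
  30 |  26 | bbabaabbaaaaaa
  31 |   1 | bbabbaababbbbbbaaabbbabbabbabaabbaaaaaa
  32 |  23 | bbabbabaabbaaaaaa
  33 |  20 | bbabbabbabaabbaaaaaa
  34 |  13 | bbbaaabbbabbabbabaabbaaaaaa
  35 |   0 | bbbabbaababbbbbbaaabbbabbabbabaabbaaaaaa
  36 |  19 | bbbabbabbabaabbaaaaaa
  37 |  12 | bbbbaaabbbabbabbabaabbaaaaaa
  38 |  11 | bbbbbaaabbbabbabbabaabbaaaaaa
  39 |  10 | bbbbbbaaabbbabbabbabaabbaaaaaa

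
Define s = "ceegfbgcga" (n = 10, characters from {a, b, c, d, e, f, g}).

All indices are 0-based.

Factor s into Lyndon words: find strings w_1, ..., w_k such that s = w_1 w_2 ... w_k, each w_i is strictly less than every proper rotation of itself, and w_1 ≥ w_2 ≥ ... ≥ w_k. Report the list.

["ceegf", "bgcg", "a"]

emit factor 1: 'ceegf' (i=0, period=5)
emit factor 2: 'bgcg' (i=5, period=4)
emit factor 3: 'a' (i=9, period=1)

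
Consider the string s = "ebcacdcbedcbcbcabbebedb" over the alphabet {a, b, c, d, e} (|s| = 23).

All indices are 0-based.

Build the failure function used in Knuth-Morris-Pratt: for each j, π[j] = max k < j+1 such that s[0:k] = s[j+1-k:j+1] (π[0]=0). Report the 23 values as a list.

[0, 0, 0, 0, 0, 0, 0, 0, 1, 0, 0, 0, 0, 0, 0, 0, 0, 0, 1, 2, 1, 0, 0]

π[0] = 0
j=1 s[j]='b': π[1]=0 (border '')
j=2 s[j]='c': π[2]=0 (border '')
j=3 s[j]='a': π[3]=0 (border '')
j=4 s[j]='c': π[4]=0 (border '')
j=5 s[j]='d': π[5]=0 (border '')
j=6 s[j]='c': π[6]=0 (border '')
j=7 s[j]='b': π[7]=0 (border '')
j=8 s[j]='e': π[8]=1 (border 'e')
j=9 s[j]='d': k: 1→0; π[9]=0 (border '')
j=10 s[j]='c': π[10]=0 (border '')
j=11 s[j]='b': π[11]=0 (border '')
j=12 s[j]='c': π[12]=0 (border '')
j=13 s[j]='b': π[13]=0 (border '')
j=14 s[j]='c': π[14]=0 (border '')
j=15 s[j]='a': π[15]=0 (border '')
j=16 s[j]='b': π[16]=0 (border '')
j=17 s[j]='b': π[17]=0 (border '')
j=18 s[j]='e': π[18]=1 (border 'e')
j=19 s[j]='b': π[19]=2 (border 'eb')
j=20 s[j]='e': k: 2→0; π[20]=1 (border 'e')
j=21 s[j]='d': k: 1→0; π[21]=0 (border '')
j=22 s[j]='b': π[22]=0 (border '')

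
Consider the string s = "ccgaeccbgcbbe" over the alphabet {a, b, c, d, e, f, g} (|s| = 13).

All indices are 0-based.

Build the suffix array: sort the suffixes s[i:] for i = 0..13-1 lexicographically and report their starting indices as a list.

[3, 10, 11, 7, 9, 6, 5, 0, 1, 12, 4, 2, 8]

rank→(start, suffix):
  0 → (3, 'aeccbgcbbe')
  1 → (10, 'bbe')
  2 → (11, 'be')
  3 → (7, 'bgcbbe')
  4 → (9, 'cbbe')
  5 → (6, 'cbgcbbe')
  6 → (5, 'ccbgcbbe')
  7 → (0, 'ccgaeccbgcbbe')
  8 → (1, 'cgaeccbgcbbe')
  9 → (12, 'e')
  10 → (4, 'eccbgcbbe')
  11 → (2, 'gaeccbgcbbe')
  12 → (8, 'gcbbe')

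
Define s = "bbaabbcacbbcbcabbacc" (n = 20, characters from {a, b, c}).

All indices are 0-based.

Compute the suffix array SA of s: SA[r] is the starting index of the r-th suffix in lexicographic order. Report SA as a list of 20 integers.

[2, 14, 3, 7, 17, 1, 16, 0, 15, 4, 9, 12, 5, 10, 19, 13, 6, 8, 11, 18]

rank→(start, suffix):
  0 → (2, 'aabbcacbbcbcabbacc')
  1 → (14, 'abbacc')
  2 → (3, 'abbcacbbcbcabbacc')
  3 → (7, 'acbbcbcabbacc')
  4 → (17, 'acc')
  5 → (1, 'baabbcacbbcbcabbacc')
  6 → (16, 'bacc')
  7 → (0, 'bbaabbcacbbcbcabbacc')
  8 → (15, 'bbacc')
  9 → (4, 'bbcacbbcbcabbacc')
  10 → (9, 'bbcbcabbacc')
  11 → (12, 'bcabbacc')
  12 → (5, 'bcacbbcbcabbacc')
  13 → (10, 'bcbcabbacc')
  14 → (19, 'c')
  15 → (13, 'cabbacc')
  16 → (6, 'cacbbcbcabbacc')
  17 → (8, 'cbbcbcabbacc')
  18 → (11, 'cbcabbacc')
  19 → (18, 'cc')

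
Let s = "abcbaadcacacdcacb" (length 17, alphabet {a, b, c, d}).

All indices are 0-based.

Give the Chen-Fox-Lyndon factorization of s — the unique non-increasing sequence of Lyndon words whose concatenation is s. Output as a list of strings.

["abcb", "aadcacacdcacb"]

emit factor 1: 'abcb' (i=0, period=4)
emit factor 2: 'aadcacacdcacb' (i=4, period=13)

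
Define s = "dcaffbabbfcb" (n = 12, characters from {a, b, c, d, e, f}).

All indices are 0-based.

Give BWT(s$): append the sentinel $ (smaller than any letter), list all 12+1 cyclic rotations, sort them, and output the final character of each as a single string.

bbccfabdf$fba

rank  rotation       last
    0  $dcaffbabbfcb  b
    1  abbfcb$dcaffb  b
    2  affbabbfcb$dc  c
    3  b$dcaffbabbfc  c
    4  babbfcb$dcaff  f
    5  bbfcb$dcaffba  a
    6  bfcb$dcaffbab  b
    7  caffbabbfcb$d  d
    8  cb$dcaffbabbf  f
    9  dcaffbabbfcb$  $
   10  fbabbfcb$dcaf  f
   11  fcb$dcaffbabb  b
   12  ffbabbfcb$dca  a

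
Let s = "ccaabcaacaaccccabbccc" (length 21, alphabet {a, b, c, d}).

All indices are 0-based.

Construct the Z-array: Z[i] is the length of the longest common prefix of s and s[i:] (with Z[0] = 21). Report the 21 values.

[21, 1, 0, 0, 0, 1, 0, 0, 1, 0, 0, 2, 2, 3, 1, 0, 0, 0, 2, 2, 1]

Z[0]=21
i=1: fresh scan; Z[1]=1 grow→box=[1,2)
i=2: fresh scan; Z[2]=0
i=3: fresh scan; Z[3]=0
i=4: fresh scan; Z[4]=0
i=5: fresh scan; Z[5]=1 grow→box=[5,6)
i=6: fresh scan; Z[6]=0
i=7: fresh scan; Z[7]=0
i=8: fresh scan; Z[8]=1 grow→box=[8,9)
i=9: fresh scan; Z[9]=0
i=10: fresh scan; Z[10]=0
i=11: fresh scan; Z[11]=2 grow→box=[11,13)
i=12: min(r-i=1, Z[1]=1)=1; Z[12]=2 grow→box=[12,14)
i=13: min(r-i=1, Z[1]=1)=1; Z[13]=3 grow→box=[13,16)
i=14: min(r-i=2, Z[1]=1)=1; Z[14]=1
i=15: min(r-i=1, Z[2]=0)=0; Z[15]=0
i=16: fresh scan; Z[16]=0
i=17: fresh scan; Z[17]=0
i=18: fresh scan; Z[18]=2 grow→box=[18,20)
i=19: min(r-i=1, Z[1]=1)=1; Z[19]=2 grow→box=[19,21)
i=20: min(r-i=1, Z[1]=1)=1; Z[20]=1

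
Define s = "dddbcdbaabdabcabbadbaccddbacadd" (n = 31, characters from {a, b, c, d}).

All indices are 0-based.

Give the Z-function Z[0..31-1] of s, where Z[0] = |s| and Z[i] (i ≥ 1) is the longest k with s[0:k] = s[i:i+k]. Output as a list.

[31, 2, 1, 0, 0, 1, 0, 0, 0, 0, 1, 0, 0, 0, 0, 0, 0, 0, 1, 0, 0, 0, 0, 2, 1, 0, 0, 0, 0, 2, 1]

Z[0]=31
i=1: i≥r, start 0; Z[1]=2 scan→box=[1,3)
i=2: min(r-i=1, Z[1]=2)=1; Z[2]=1
i=3: i≥r, start 0; Z[3]=0
i=4: i≥r, start 0; Z[4]=0
i=5: i≥r, start 0; Z[5]=1 scan→box=[5,6)
i=6: i≥r, start 0; Z[6]=0
i=7: i≥r, start 0; Z[7]=0
i=8: i≥r, start 0; Z[8]=0
i=9: i≥r, start 0; Z[9]=0
i=10: i≥r, start 0; Z[10]=1 scan→box=[10,11)
i=11: i≥r, start 0; Z[11]=0
i=12: i≥r, start 0; Z[12]=0
i=13: i≥r, start 0; Z[13]=0
i=14: i≥r, start 0; Z[14]=0
i=15: i≥r, start 0; Z[15]=0
i=16: i≥r, start 0; Z[16]=0
i=17: i≥r, start 0; Z[17]=0
i=18: i≥r, start 0; Z[18]=1 scan→box=[18,19)
i=19: i≥r, start 0; Z[19]=0
i=20: i≥r, start 0; Z[20]=0
i=21: i≥r, start 0; Z[21]=0
i=22: i≥r, start 0; Z[22]=0
i=23: i≥r, start 0; Z[23]=2 scan→box=[23,25)
i=24: min(r-i=1, Z[1]=2)=1; Z[24]=1
i=25: i≥r, start 0; Z[25]=0
i=26: i≥r, start 0; Z[26]=0
i=27: i≥r, start 0; Z[27]=0
i=28: i≥r, start 0; Z[28]=0
i=29: i≥r, start 0; Z[29]=2 scan→box=[29,31)
i=30: min(r-i=1, Z[1]=2)=1; Z[30]=1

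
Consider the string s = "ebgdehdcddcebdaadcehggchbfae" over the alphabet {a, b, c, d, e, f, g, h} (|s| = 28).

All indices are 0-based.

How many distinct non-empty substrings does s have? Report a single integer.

380

rank | idx | suffix
   0 |  14 | aadcehggchbfae
   1 |  15 | adcehggchbfae
   2 |  26 | ae
   3 |  12 | bdaadcehggchbfae
   4 |  24 | bfae
   5 |   1 | bgdehdcddcebdaadcehggchbfae
   6 |   7 | cddcebdaadcehggchbfae
   7 |  10 | cebdaadcehggchbfae
   8 |  17 | cehggchbfae
   9 |  22 | chbfae
  10 |  13 | daadcehggchbfae
  11 |   6 | dcddcebdaadcehggchbfae
  12 |   9 | dcebdaadcehggchbfae
  13 |  16 | dcehggchbfae
  14 |   8 | ddcebdaadcehggchbfae
  15 |   3 | dehdcddcebdaadcehggchbfae
  16 |  27 | e
  17 |  11 | ebdaadcehggchbfae
  18 |   0 | ebgdehdcddcebdaadcehggchbfae
  19 |   4 | ehdcddcebdaadcehggchbfae
  20 |  18 | ehggchbfae
  21 |  25 | fae
  22 |  21 | gchbfae
  23 |   2 | gdehdcddcebdaadcehggchbfae
  24 |  20 | ggchbfae
  25 |  23 | hbfae
  26 |   5 | hdcddcebdaadcehggchbfae
  27 |  19 | hggchbfae

SA = [14, 15, 26, 12, 24, 1, 7, 10, 17, 22, 13, 6, 9, 16, 8, 3, 27, 11, 0, 4, 18, 25, 21, 2, 20, 23, 5, 19]
[i] adj suffixes → lcp
  [1] 14/15 → 1 ('a')
  [2] 15/26 → 1 ('a')
  [3] 26/12 → 0 ('')
  [4] 12/24 → 1 ('b')
  [5] 24/1 → 1 ('b')
  [6] 1/7 → 0 ('')
  [7] 7/10 → 1 ('c')
  [8] 10/17 → 2 ('ce')
  [9] 17/22 → 1 ('c')
  [10] 22/13 → 0 ('')
  [11] 13/6 → 1 ('d')
  [12] 6/9 → 2 ('dc')
  [13] 9/16 → 3 ('dce')
  [14] 16/8 → 1 ('d')
  [15] 8/3 → 1 ('d')
  [16] 3/27 → 0 ('')
  [17] 27/11 → 1 ('e')
  [18] 11/0 → 2 ('eb')
  [19] 0/4 → 1 ('e')
  [20] 4/18 → 2 ('eh')
  [21] 18/25 → 0 ('')
  [22] 25/21 → 0 ('')
  [23] 21/2 → 1 ('g')
  [24] 2/20 → 1 ('g')
  [25] 20/23 → 0 ('')
  [26] 23/5 → 1 ('h')
  [27] 5/19 → 1 ('h')

n(n+1)/2 = 28·29/2 = 406
Σ LCP = 0 + 1 + 1 + 0 + 1 + 1 + 0 + 1 + 2 + 1 + 0 + 1 + 2 + 3 + 1 + 1 + 0 + 1 + 2 + 1 + 2 + 0 + 0 + 1 + 1 + 0 + 1 + 1 = 26
distinct = 406 − 26 = 380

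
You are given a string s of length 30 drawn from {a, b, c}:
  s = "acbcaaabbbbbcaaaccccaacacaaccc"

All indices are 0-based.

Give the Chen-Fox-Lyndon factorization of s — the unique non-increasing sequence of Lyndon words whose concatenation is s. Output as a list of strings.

["acbc", "aaabbbbbcaaaccccaacacaaccc"]

emit factor 1: 'acbc' (i=0, period=4)
emit factor 2: 'aaabbbbbcaaaccccaacacaaccc' (i=4, period=26)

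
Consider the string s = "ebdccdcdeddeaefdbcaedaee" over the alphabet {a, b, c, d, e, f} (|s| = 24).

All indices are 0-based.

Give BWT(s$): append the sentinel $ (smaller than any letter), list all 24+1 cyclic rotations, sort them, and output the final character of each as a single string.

rank  rotation                   last
    0  $ebdccdcdeddeaefdbcaedaee  e
    1  aedaee$ebdccdcdeddeaefdbc  c
    2  aee$ebdccdcdeddeaefdbcaed  d
    3  aefdbcaedaee$ebdccdcdedde  e
    4  bcaedaee$ebdccdcdeddeaefd  d
    5  bdccdcdeddeaefdbcaedaee$e  e
    6  caedaee$ebdccdcdeddeaefdb  b
    7  ccdcdeddeaefdbcaedaee$ebd  d
    8  cdcdeddeaefdbcaedaee$ebdc  c
    9  cdeddeaefdbcaedaee$ebdccd  d
   10  daee$ebdccdcdeddeaefdbcae  e
   11  dbcaedaee$ebdccdcdeddeaef  f
   12  dccdcdeddeaefdbcaedaee$eb  b
   13  dcdeddeaefdbcaedaee$ebdcc  c
   14  ddeaefdbcaedaee$ebdccdcde  e
   15  deaefdbcaedaee$ebdccdcded  d
   16  deddeaefdbcaedaee$ebdccdc  c
   17  e$ebdccdcdeddeaefdbcaedae  e
   18  eaefdbcaedaee$ebdccdcdedd  d
   19  ebdccdcdeddeaefdbcaedaee$  $
   20  edaee$ebdccdcdeddeaefdbca  a
   21  eddeaefdbcaedaee$ebdccdcd  d
   22  ee$ebdccdcdeddeaefdbcaeda  a
   23  efdbcaedaee$ebdccdcdeddea  a
   24  fdbcaedaee$ebdccdcdeddeae  e

ecdedebdcdefbcedced$adaae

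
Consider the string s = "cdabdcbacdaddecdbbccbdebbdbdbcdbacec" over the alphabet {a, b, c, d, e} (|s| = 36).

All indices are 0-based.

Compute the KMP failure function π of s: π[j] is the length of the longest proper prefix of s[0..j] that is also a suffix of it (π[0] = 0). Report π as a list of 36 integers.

[0, 0, 0, 0, 0, 1, 0, 0, 1, 2, 3, 0, 0, 0, 1, 2, 0, 0, 1, 1, 0, 0, 0, 0, 0, 0, 0, 0, 0, 1, 2, 0, 0, 1, 0, 1]

π[0] = 0
j=1 s[j]='d': π[1]=0 (border '')
j=2 s[j]='a': π[2]=0 (border '')
j=3 s[j]='b': π[3]=0 (border '')
j=4 s[j]='d': π[4]=0 (border '')
j=5 s[j]='c': π[5]=1 (border 'c')
j=6 s[j]='b': k: 1→0; π[6]=0 (border '')
j=7 s[j]='a': π[7]=0 (border '')
j=8 s[j]='c': π[8]=1 (border 'c')
j=9 s[j]='d': π[9]=2 (border 'cd')
j=10 s[j]='a': π[10]=3 (border 'cda')
j=11 s[j]='d': k: 3→0; π[11]=0 (border '')
j=12 s[j]='d': π[12]=0 (border '')
j=13 s[j]='e': π[13]=0 (border '')
j=14 s[j]='c': π[14]=1 (border 'c')
j=15 s[j]='d': π[15]=2 (border 'cd')
j=16 s[j]='b': k: 2→0; π[16]=0 (border '')
j=17 s[j]='b': π[17]=0 (border '')
j=18 s[j]='c': π[18]=1 (border 'c')
j=19 s[j]='c': k: 1→0; π[19]=1 (border 'c')
j=20 s[j]='b': k: 1→0; π[20]=0 (border '')
j=21 s[j]='d': π[21]=0 (border '')
j=22 s[j]='e': π[22]=0 (border '')
j=23 s[j]='b': π[23]=0 (border '')
j=24 s[j]='b': π[24]=0 (border '')
j=25 s[j]='d': π[25]=0 (border '')
j=26 s[j]='b': π[26]=0 (border '')
j=27 s[j]='d': π[27]=0 (border '')
j=28 s[j]='b': π[28]=0 (border '')
j=29 s[j]='c': π[29]=1 (border 'c')
j=30 s[j]='d': π[30]=2 (border 'cd')
j=31 s[j]='b': k: 2→0; π[31]=0 (border '')
j=32 s[j]='a': π[32]=0 (border '')
j=33 s[j]='c': π[33]=1 (border 'c')
j=34 s[j]='e': k: 1→0; π[34]=0 (border '')
j=35 s[j]='c': π[35]=1 (border 'c')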